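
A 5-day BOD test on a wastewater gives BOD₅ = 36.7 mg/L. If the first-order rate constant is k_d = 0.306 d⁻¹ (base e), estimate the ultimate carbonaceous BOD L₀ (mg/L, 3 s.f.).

BOD₅ = L₀(1 − e^(−5k_d)) ⇒ L₀ = BOD₅ / (1 − e^(−5×0.306))
= 36.7 / (1 − 0.2165) = 36.7 / 0.7835 = 46.84 mg/L.

L₀ ≈ 46.8 mg/L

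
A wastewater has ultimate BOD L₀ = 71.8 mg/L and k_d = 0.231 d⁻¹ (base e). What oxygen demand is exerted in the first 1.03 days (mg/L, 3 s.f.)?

y_t = L₀(1 − e^(−k_d t)) = 71.8 × (1 − e^(−0.231×1.03))
= 71.8 × (1 − 0.7883) = 71.8 × 0.2117 = 15.20 mg/L.

y ≈ 15.2 mg/L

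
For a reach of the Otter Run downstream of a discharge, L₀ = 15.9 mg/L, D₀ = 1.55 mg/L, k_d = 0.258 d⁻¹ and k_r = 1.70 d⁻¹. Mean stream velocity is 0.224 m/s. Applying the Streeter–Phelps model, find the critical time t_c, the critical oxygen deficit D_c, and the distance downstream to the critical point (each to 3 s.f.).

t_c ≈ 0.762 d; D_c ≈ 1.98 mg/L; x_c ≈ 14.7 km

At the critical point dD/dt = 0, so k_d L₀ e^(−k_d t) = k_r D. Substituting D(t) from the Streeter–Phelps equation and solving for t gives
t_c = ln[(k_r/k_d)(1 − D₀(k_r−k_d)/(k_d L₀))] / (k_r−k_d).
Here k_r−k_d = 1.442 d⁻¹ and 1 − D₀(k_r−k_d)/(k_d L₀) = 1 − 1.55×1.442/(0.258×15.9) = 0.4551, so
t_c = ln(6.589 × 0.4551) / 1.442 = 1.098 / 1.442 = 0.7616 d.
D_c = (k_d/k_r) L₀ e^(−k_d t_c) = (0.258/1.70) × 15.9 × e^(−0.258×0.7616) = 0.1518 × 15.9 × 0.8216 = 1.983 mg/L.
x_c = v t_c = 0.224 m/s × 0.7616 d × 86400 s/d = 14740 m ≈ 14.7 km.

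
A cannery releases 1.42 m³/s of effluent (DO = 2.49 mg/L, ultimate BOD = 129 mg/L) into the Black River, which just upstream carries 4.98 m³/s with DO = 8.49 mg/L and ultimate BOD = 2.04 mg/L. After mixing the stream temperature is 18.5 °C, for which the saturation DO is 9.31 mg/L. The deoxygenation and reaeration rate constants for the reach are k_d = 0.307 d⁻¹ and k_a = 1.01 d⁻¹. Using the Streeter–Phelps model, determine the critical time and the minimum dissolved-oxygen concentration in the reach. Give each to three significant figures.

t_c ≈ 1.44 d; minimum DO ≈ 3.41 mg/L

Mixed DO = (4.98×8.49 + 1.42×2.49)/(4.98+1.42) = 45.82/6.400 = 7.159 mg/L.
Mixed L₀ = (4.98×2.04 + 1.42×129)/(6.400) = 193.3/6.400 = 30.21 mg/L.
Initial deficit D₀ = C_s − DO₀ = 9.31 − 7.159 = 2.151 mg/L.
t_c = (1/0.7030) ln[(1.01/0.307)(1 − 2.151×0.7030/(0.307×30.21))] = 1.422 × ln(2.753) = 1.441 d.
D_c = (0.307/1.01) × 30.21 × e^(−0.307×1.441) = 0.3040 × 30.21 × 0.6426 = 5.900 mg/L.
Minimum DO = 9.31 − 5.900 = 3.410 mg/L.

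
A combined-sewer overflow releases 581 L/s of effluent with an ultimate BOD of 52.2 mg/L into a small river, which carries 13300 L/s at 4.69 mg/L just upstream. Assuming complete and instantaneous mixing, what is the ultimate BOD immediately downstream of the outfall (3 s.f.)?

Flow-weighted mixing: C = (Q_r C_r + Q_w C_w)/(Q_r + Q_w)
= (13300×4.69 + 581×52.2)/(13300 + 581) = 92710/13880 = 6.679 mg/L.

6.68 mg/L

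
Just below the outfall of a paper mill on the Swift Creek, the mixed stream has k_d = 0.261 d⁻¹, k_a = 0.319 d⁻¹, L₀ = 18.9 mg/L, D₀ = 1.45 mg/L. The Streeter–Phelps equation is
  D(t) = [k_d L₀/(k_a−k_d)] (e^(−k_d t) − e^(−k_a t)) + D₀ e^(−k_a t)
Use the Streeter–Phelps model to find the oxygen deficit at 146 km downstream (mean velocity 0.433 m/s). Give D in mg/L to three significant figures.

D ≈ 6.64 mg/L

Travel time t = x/v = 146 km / (0.433 m/s) = 146000 m / 0.433 m/s = 337200 s = 3.903 d.
k_d L₀/(k_a−k_d) = 0.261×18.9/(0.319−0.261) = 4.933/0.05800 = 85.05 mg/L.
e^(−k_d t) = e^(−0.261×3.903) = 0.3611; e^(−k_a t) = e^(−0.319×3.903) = 0.2880.
D = 85.05 × (0.3611 − 0.2880) + 1.45 × 0.2880 = 6.221 + 0.4175 = 6.639 mg/L.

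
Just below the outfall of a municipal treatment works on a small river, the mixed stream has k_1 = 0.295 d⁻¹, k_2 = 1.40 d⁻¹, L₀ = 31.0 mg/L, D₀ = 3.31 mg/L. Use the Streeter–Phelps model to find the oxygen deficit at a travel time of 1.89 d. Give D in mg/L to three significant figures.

k_1 L₀/(k_2−k_1) = 0.295×31.0/(1.40−0.295) = 9.145/1.105 = 8.276 mg/L.
e^(−k_1 t) = e^(−0.295×1.890) = 0.5726; e^(−k_2 t) = e^(−1.40×1.890) = 0.07093.
D = 8.276 × (0.5726 − 0.07093) + 3.31 × 0.07093 = 4.152 + 0.2348 = 4.387 mg/L.

D ≈ 4.39 mg/L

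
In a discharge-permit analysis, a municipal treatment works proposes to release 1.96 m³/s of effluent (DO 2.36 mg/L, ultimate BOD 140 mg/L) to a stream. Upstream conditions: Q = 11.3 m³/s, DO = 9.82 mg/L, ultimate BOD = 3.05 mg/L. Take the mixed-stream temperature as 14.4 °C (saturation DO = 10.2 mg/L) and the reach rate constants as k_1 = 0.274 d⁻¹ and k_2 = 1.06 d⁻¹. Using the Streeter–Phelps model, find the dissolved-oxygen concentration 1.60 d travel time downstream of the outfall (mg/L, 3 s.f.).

Mixed DO = (11.3×9.82 + 1.96×2.36)/(11.3+1.96) = 115.6/13.26 = 8.717 mg/L.
Mixed L₀ = (11.3×3.05 + 1.96×140)/(13.26) = 308.9/13.26 = 23.29 mg/L.
Initial deficit D₀ = C_s − DO₀ = 10.2 − 8.717 = 1.483 mg/L.
D(1.60) = [0.274×23.29/(1.06−0.274)](e^(−0.274×1.60) − e^(−1.06×1.60)) + 1.483 e^(−1.06×1.60)
= 8.120 × (0.6451 − 0.1834) + 1.483 × 0.1834 = 4.021 mg/L.
DO = 10.2 − 4.021 = 6.179 mg/L.

DO ≈ 6.18 mg/L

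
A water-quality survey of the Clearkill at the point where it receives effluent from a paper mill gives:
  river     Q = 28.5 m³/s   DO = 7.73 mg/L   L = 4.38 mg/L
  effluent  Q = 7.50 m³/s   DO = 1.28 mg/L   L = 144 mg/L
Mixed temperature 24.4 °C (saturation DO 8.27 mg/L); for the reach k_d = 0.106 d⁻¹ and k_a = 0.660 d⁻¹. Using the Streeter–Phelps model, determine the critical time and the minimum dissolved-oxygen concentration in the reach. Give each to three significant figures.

t_c ≈ 2.67 d; minimum DO ≈ 4.22 mg/L

Mixed DO = (28.5×7.73 + 7.50×1.28)/(28.5+7.50) = 229.9/36.00 = 6.386 mg/L.
Mixed L₀ = (28.5×4.38 + 7.50×144)/(36.00) = 1205/36.00 = 33.47 mg/L.
Initial deficit D₀ = C_s − DO₀ = 8.27 − 6.386 = 1.884 mg/L.
t_c = (1/0.5540) ln[(0.660/0.106)(1 − 1.884×0.5540/(0.106×33.47))] = 1.805 × ln(4.395) = 2.672 d.
D_c = (0.106/0.660) × 33.47 × e^(−0.106×2.672) = 0.1606 × 33.47 × 0.7533 = 4.049 mg/L.
Minimum DO = 8.27 − 4.049 = 4.221 mg/L.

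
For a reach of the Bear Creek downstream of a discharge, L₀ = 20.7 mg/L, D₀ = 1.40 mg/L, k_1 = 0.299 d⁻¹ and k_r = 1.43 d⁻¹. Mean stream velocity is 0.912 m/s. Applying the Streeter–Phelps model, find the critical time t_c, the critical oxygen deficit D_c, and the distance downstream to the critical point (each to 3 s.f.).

t_c ≈ 1.12 d; D_c ≈ 3.09 mg/L; x_c ≈ 88.4 km

At the critical point dD/dt = 0, so k_1 L₀ e^(−k_1 t) = k_r D. Substituting D(t) from the Streeter–Phelps equation and solving for t gives
t_c = ln[(k_r/k_1)(1 − D₀(k_r−k_1)/(k_1 L₀))] / (k_r−k_1).
Here k_r−k_1 = 1.131 d⁻¹ and 1 − D₀(k_r−k_1)/(k_1 L₀) = 1 − 1.40×1.131/(0.299×20.7) = 0.7442, so
t_c = ln(4.783 × 0.7442) / 1.131 = 1.270 / 1.131 = 1.122 d.
D_c = (k_1/k_r) L₀ e^(−k_1 t_c) = (0.299/1.43) × 20.7 × e^(−0.299×1.122) = 0.2091 × 20.7 × 0.7149 = 3.094 mg/L.
x_c = v t_c = 0.912 m/s × 1.122 d × 86400 s/d = 88450 m ≈ 88.4 km.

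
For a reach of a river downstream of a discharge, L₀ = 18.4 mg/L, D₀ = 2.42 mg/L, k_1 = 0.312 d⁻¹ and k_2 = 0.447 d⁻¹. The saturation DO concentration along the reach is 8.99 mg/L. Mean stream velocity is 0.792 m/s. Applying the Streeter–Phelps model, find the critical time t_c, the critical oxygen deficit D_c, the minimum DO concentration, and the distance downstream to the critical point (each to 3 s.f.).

With k_2/k_1 = 1.433 and 1 − D₀(k_2−k_1)/(k_1 L₀) = 0.9431,
t_c = ln(1.433 × 0.9431) / (0.447 − 0.312) = ln(1.351) / 0.1350 = 0.3010/0.1350 = 2.229 d.
D_c = (k_1/k_2) L₀ e^(−k_1 t_c) = (0.312/0.447) × 18.4 × e^(−0.312×2.229) = 0.6980 × 18.4 × 0.4988 = 6.406 mg/L.
Minimum DO = C_s − D_c = 8.99 − 6.406 = 2.584 mg/L.
x_c = v t_c = 0.792 m/s × 2.229 d × 86400 s/d = 152600 m ≈ 153 km.

t_c ≈ 2.23 d; D_c ≈ 6.41 mg/L; min DO ≈ 2.58 mg/L; x_c ≈ 153 km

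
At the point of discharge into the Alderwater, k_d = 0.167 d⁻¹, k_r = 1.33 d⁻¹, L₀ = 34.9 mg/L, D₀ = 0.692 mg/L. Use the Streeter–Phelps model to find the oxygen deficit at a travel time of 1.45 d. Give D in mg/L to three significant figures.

k_d L₀/(k_r−k_d) = 0.167×34.9/(1.33−0.167) = 5.828/1.163 = 5.011 mg/L.
e^(−k_d t) = e^(−0.167×1.450) = 0.7849; e^(−k_r t) = e^(−1.33×1.450) = 0.1454.
D = 5.011 × (0.7849 − 0.1454) + 0.692 × 0.1454 = 3.205 + 0.1006 = 3.306 mg/L.

D ≈ 3.31 mg/L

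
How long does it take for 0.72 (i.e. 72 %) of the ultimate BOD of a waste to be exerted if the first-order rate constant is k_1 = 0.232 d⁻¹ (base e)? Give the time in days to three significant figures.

t ≈ 5.49 d

y/L₀ = 1 − e^(−k_1 t) = 0.72 ⇒ e^(−k_1 t) = 0.280
t = −ln(0.280) / 0.232 = 1.273 / 0.232 = 5.487 d.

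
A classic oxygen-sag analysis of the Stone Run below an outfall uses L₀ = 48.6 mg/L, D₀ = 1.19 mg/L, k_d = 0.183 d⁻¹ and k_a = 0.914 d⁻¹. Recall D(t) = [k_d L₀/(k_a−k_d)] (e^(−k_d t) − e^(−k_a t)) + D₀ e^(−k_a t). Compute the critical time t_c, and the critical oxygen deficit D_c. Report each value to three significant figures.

At the critical point dD/dt = 0, so k_d L₀ e^(−k_d t) = k_a D. Substituting D(t) from the Streeter–Phelps equation and solving for t gives
t_c = ln[(k_a/k_d)(1 − D₀(k_a−k_d)/(k_d L₀))] / (k_a−k_d).
Here k_a−k_d = 0.7310 d⁻¹ and 1 − D₀(k_a−k_d)/(k_d L₀) = 1 − 1.19×0.7310/(0.183×48.6) = 0.9022, so
t_c = ln(4.995 × 0.9022) / 0.7310 = 1.505 / 0.7310 = 2.059 d.
L(t_c) = L₀ e^(−k_d t_c) = 48.6 × 0.6860 = 33.34 mg/L, and at the critical point k_a D_c = k_d L, so D_c = (0.183/0.914) × 33.34 = 6.675 mg/L.

t_c ≈ 2.06 d; D_c ≈ 6.68 mg/L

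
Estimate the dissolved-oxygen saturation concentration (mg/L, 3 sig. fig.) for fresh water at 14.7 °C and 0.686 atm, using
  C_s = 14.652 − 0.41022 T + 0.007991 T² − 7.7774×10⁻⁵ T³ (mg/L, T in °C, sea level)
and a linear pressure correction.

C_s ≈ 6.93 mg/L

At sea level: C_s = 14.652 − 0.41022×14.7 + 0.007991×14.7² − 7.7774×10⁻⁵×14.7³ = 10.10 mg/L.
Pressure correction: C_s' = 10.10 × 0.686 = 6.930 mg/L.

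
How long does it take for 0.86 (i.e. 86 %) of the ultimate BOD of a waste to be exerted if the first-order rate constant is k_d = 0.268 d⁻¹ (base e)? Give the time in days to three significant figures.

t ≈ 7.34 d

y/L₀ = 1 − e^(−k_d t) = 0.86 ⇒ e^(−k_d t) = 0.140
t = −ln(0.140) / 0.268 = 1.966 / 0.268 = 7.336 d.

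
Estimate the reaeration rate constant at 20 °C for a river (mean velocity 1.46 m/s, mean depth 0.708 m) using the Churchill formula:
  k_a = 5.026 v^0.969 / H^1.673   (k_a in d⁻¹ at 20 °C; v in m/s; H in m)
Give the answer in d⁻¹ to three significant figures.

k_a = 5.026 × 1.46^0.969 / 0.708^1.673 = 5.026 × 1.443 / 0.5612 = 12.92 d⁻¹.

k_a ≈ 12.9 d⁻¹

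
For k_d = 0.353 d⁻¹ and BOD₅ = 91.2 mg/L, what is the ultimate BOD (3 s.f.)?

L₀ ≈ 110 mg/L

BOD₅ = L₀(1 − e^(−5k_d)) ⇒ L₀ = BOD₅ / (1 − e^(−5×0.353))
= 91.2 / (1 − 0.1712) = 91.2 / 0.8288 = 110.0 mg/L.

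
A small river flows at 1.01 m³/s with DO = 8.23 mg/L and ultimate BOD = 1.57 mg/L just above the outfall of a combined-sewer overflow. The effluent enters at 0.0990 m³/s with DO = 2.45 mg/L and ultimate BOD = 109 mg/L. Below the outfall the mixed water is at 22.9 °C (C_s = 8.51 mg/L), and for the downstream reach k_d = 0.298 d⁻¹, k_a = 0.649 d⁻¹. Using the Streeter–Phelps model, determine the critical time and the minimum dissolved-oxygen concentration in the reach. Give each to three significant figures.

t_c ≈ 1.97 d; minimum DO ≈ 5.66 mg/L

Mixed DO = (1.01×8.23 + 0.0990×2.45)/(1.01+0.0990) = 8.555/1.109 = 7.714 mg/L.
Mixed L₀ = (1.01×1.57 + 0.0990×109)/(1.109) = 12.38/1.109 = 11.16 mg/L.
Initial deficit D₀ = C_s − DO₀ = 8.51 − 7.714 = 0.7960 mg/L.
t_c = (1/0.3510) ln[(0.649/0.298)(1 − 0.7960×0.3510/(0.298×11.16))] = 2.849 × ln(1.995) = 1.967 d.
D_c = (0.298/0.649) × 11.16 × e^(−0.298×1.967) = 0.4592 × 11.16 × 0.5564 = 2.851 mg/L.
Minimum DO = 8.51 − 2.851 = 5.659 mg/L.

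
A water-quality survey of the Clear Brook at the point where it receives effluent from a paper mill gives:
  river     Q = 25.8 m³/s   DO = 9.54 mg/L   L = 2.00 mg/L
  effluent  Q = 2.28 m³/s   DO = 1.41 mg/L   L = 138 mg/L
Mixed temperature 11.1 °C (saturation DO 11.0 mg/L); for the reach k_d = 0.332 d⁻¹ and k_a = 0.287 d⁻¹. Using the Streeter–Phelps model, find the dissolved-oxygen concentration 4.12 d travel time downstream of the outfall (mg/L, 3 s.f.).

DO ≈ 5.36 mg/L

Mixed DO = (25.8×9.54 + 2.28×1.41)/(25.8+2.28) = 249.3/28.08 = 8.880 mg/L.
Mixed L₀ = (25.8×2.00 + 2.28×138)/(28.08) = 366.2/28.08 = 13.04 mg/L.
Initial deficit D₀ = C_s − DO₀ = 11.0 − 8.880 = 2.120 mg/L.
D(4.12) = [0.332×13.04/(0.287−0.332)](e^(−0.332×4.12) − e^(−0.287×4.12)) + 2.120 e^(−0.287×4.12)
= -96.23 × (0.2547 − 0.3065) + 2.120 × 0.3065 = 5.641 mg/L.
DO = 11.0 − 5.641 = 5.359 mg/L.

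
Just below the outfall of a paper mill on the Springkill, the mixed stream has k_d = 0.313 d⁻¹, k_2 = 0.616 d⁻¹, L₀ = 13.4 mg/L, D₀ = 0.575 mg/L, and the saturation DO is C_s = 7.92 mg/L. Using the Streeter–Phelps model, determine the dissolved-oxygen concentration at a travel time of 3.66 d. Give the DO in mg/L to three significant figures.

DO ≈ 4.91 mg/L

k_d L₀/(k_2−k_d) = 0.313×13.4/(0.616−0.313) = 4.194/0.3030 = 13.84 mg/L.
e^(−k_d t) = e^(−0.313×3.660) = 0.3180; e^(−k_2 t) = e^(−0.616×3.660) = 0.1049.
D = 13.84 × (0.3180 − 0.1049) + 0.575 × 0.1049 = 2.950 + 0.06033 = 3.010 mg/L.
DO = C_s − D = 7.92 − 3.010 = 4.910 mg/L.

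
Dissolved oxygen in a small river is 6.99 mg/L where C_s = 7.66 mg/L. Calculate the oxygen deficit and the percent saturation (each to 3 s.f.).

D = C_s − C = 7.66 − 6.99 = 0.670 mg/L.
% saturation = 6.99/7.66 × 100 = 91.3 %.

D ≈ 0.670 mg/L; 91.3 % saturation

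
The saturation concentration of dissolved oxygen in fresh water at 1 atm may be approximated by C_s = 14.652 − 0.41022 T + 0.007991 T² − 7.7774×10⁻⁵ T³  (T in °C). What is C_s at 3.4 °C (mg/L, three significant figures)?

C_s ≈ 13.3 mg/L

C_s = 14.652 − 0.41022×3.4 + 0.007991×3.4² − 7.7774×10⁻⁵×3.4³ = 13.35 mg/L.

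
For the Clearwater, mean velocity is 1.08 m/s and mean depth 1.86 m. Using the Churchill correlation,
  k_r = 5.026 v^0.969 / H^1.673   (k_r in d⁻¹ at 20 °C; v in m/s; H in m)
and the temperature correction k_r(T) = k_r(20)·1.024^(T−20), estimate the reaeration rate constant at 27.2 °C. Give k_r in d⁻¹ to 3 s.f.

k_r ≈ 2.27 d⁻¹

k_r(20) = 5.026 × 1.08^0.969 / 1.86^1.673 = 5.026 × 1.077 / 2.824 = 1.917 d⁻¹.
k_r(27.2) = 1.917 × 1.024^(27.2−20) = 1.917 × 1.186 = 2.274 d⁻¹.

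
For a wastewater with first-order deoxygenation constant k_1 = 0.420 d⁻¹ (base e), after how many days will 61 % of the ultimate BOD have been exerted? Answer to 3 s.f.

t ≈ 2.24 d

y/L₀ = 1 − e^(−k_1 t) = 0.61 ⇒ e^(−k_1 t) = 0.390
t = −ln(0.390) / 0.420 = 0.9416 / 0.420 = 2.242 d.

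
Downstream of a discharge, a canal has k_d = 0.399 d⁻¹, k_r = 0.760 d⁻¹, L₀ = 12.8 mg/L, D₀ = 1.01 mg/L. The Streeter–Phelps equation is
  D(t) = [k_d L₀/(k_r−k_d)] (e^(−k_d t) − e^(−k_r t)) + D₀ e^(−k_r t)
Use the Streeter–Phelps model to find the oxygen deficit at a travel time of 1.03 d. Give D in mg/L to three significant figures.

k_d L₀/(k_r−k_d) = 0.399×12.8/(0.760−0.399) = 5.107/0.3610 = 14.15 mg/L.
e^(−k_d t) = e^(−0.399×1.030) = 0.6630; e^(−k_r t) = e^(−0.760×1.030) = 0.4571.
D = 14.15 × (0.6630 − 0.4571) + 1.01 × 0.4571 = 2.913 + 0.4617 = 3.374 mg/L.

D ≈ 3.37 mg/L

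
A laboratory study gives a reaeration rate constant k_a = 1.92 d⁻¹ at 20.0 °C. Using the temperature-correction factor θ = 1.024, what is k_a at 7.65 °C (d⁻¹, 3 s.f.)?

k_a ≈ 1.43 d⁻¹

k_a(T₂) = k_a(T₁) · θ^(T₂−T₁) = 1.92 × 1.024^(7.65−20.0)
= 1.92 × 1.024^-12.3 = 1.92 × 0.7461 = 1.433 d⁻¹.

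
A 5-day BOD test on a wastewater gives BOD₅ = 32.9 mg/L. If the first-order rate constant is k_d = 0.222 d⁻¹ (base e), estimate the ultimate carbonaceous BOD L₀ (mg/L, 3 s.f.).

L₀ ≈ 49.1 mg/L

BOD₅ = L₀(1 − e^(−5k_d)) ⇒ L₀ = BOD₅ / (1 − e^(−5×0.222))
= 32.9 / (1 − 0.3296) = 32.9 / 0.6704 = 49.07 mg/L.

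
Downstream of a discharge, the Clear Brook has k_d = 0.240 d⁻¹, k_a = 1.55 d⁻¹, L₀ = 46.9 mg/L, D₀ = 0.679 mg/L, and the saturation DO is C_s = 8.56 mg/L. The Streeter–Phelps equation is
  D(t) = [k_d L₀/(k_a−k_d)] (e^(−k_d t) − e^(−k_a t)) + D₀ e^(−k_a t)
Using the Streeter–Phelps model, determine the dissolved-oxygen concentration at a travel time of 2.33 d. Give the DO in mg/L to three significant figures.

k_d L₀/(k_a−k_d) = 0.240×46.9/(1.55−0.240) = 11.26/1.310 = 8.592 mg/L.
e^(−k_d t) = e^(−0.240×2.330) = 0.5717; e^(−k_a t) = e^(−1.55×2.330) = 0.02701.
D = 8.592 × (0.5717 − 0.02701) + 0.679 × 0.02701 = 4.680 + 0.01834 = 4.698 mg/L.
DO = C_s − D = 8.56 − 4.698 = 3.862 mg/L.

DO ≈ 3.86 mg/L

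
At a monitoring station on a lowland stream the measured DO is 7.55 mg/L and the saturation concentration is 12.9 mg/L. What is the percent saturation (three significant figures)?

58.5 % saturation

% saturation = C/C_s × 100 = 7.55/12.9 × 100 = 58.5 %.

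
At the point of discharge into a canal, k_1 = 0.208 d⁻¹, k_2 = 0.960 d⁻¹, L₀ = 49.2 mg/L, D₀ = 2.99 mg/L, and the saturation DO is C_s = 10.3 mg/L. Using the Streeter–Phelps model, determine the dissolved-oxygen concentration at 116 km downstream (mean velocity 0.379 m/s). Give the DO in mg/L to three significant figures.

DO ≈ 4.14 mg/L

Travel time t = x/v = 116 km / (0.379 m/s) = 116000 m / 0.379 m/s = 306100 s = 3.542 d.
k_1 L₀/(k_2−k_1) = 0.208×49.2/(0.960−0.208) = 10.23/0.7520 = 13.61 mg/L.
e^(−k_1 t) = e^(−0.208×3.542) = 0.4786; e^(−k_2 t) = e^(−0.960×3.542) = 0.03335.
D = 13.61 × (0.4786 − 0.03335) + 2.99 × 0.03335 = 6.060 + 0.09971 = 6.159 mg/L.
DO = C_s − D = 10.3 − 6.159 = 4.141 mg/L.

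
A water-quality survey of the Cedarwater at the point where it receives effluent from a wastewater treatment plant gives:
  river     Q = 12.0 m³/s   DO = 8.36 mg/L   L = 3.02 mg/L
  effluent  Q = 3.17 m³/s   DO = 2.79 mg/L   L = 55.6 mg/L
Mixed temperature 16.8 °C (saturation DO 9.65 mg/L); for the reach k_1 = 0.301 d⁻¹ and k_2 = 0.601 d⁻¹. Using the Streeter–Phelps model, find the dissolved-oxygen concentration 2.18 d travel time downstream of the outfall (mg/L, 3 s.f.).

Mixed DO = (12.0×8.36 + 3.17×2.79)/(12.0+3.17) = 109.2/15.17 = 7.196 mg/L.
Mixed L₀ = (12.0×3.02 + 3.17×55.6)/(15.17) = 212.5/15.17 = 14.01 mg/L.
Initial deficit D₀ = C_s − DO₀ = 9.65 − 7.196 = 2.454 mg/L.
D(2.18) = [0.301×14.01/(0.601−0.301)](e^(−0.301×2.18) − e^(−0.601×2.18)) + 2.454 e^(−0.601×2.18)
= 14.05 × (0.5188 − 0.2698) + 2.454 × 0.2698 = 4.162 mg/L.
DO = 9.65 − 4.162 = 5.488 mg/L.

DO ≈ 5.49 mg/L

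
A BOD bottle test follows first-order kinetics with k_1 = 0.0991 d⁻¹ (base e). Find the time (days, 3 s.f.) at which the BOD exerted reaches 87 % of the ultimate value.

y/L₀ = 1 − e^(−k_1 t) = 0.87 ⇒ e^(−k_1 t) = 0.130
t = −ln(0.130) / 0.0991 = 2.040 / 0.0991 = 20.59 d.

t ≈ 20.6 d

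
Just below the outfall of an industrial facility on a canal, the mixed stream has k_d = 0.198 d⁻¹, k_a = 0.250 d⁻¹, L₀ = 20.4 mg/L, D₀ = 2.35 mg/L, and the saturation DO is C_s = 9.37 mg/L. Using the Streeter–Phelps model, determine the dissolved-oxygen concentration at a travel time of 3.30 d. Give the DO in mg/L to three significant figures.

DO ≈ 1.97 mg/L

k_d L₀/(k_a−k_d) = 0.198×20.4/(0.250−0.198) = 4.039/0.05200 = 77.68 mg/L.
e^(−k_d t) = e^(−0.198×3.300) = 0.5203; e^(−k_a t) = e^(−0.250×3.300) = 0.4382.
D = 77.68 × (0.5203 − 0.4382) + 2.35 × 0.4382 = 6.373 + 1.030 = 7.402 mg/L.
DO = C_s − D = 9.37 − 7.402 = 1.968 mg/L.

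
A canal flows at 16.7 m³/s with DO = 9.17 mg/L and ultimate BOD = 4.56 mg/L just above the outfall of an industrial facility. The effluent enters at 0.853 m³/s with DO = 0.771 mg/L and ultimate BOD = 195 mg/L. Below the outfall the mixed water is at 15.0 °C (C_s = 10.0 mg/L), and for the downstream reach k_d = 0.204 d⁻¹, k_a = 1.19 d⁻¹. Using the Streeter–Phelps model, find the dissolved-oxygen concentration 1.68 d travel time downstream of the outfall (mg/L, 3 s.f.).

Mixed DO = (16.7×9.17 + 0.853×0.771)/(16.7+0.853) = 153.8/17.55 = 8.762 mg/L.
Mixed L₀ = (16.7×4.56 + 0.853×195)/(17.55) = 242.5/17.55 = 13.81 mg/L.
Initial deficit D₀ = C_s − DO₀ = 10.0 − 8.762 = 1.238 mg/L.
D(1.68) = [0.204×13.81/(1.19−0.204)](e^(−0.204×1.68) − e^(−1.19×1.68)) + 1.238 e^(−1.19×1.68)
= 2.858 × (0.7098 − 0.1354) + 1.238 × 0.1354 = 1.809 mg/L.
DO = 10.0 − 1.809 = 8.191 mg/L.

DO ≈ 8.19 mg/L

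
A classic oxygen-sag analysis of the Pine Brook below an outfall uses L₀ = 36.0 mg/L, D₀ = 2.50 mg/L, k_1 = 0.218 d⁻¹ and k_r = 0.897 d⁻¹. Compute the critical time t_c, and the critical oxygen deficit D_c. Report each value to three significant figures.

t_c ≈ 1.72 d; D_c ≈ 6.01 mg/L

t_c = [1/(k_r−k_1)] ln[(k_r/k_1)(1 − D₀(k_r−k_1)/(k_1 L₀))]
= [1/(0.897−0.218)] ln[(0.897/0.218)(1 − 2.50×0.6790/(0.218×36.0))]
= (1/0.6790) ln[4.115 × 0.7837] = 1.473 × ln(3.225) = 1.473 × 1.171 = 1.724 d.
L(t_c) = L₀ e^(−k_1 t_c) = 36.0 × 0.6867 = 24.72 mg/L, and at the critical point k_r D_c = k_1 L, so D_c = (0.218/0.897) × 24.72 = 6.008 mg/L.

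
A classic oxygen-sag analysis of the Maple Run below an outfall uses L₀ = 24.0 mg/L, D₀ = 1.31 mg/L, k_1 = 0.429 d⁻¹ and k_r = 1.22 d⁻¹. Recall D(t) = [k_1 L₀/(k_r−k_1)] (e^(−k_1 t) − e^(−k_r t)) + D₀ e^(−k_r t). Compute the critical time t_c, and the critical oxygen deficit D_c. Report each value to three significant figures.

t_c ≈ 1.19 d; D_c ≈ 5.07 mg/L

t_c = [1/(k_r−k_1)] ln[(k_r/k_1)(1 − D₀(k_r−k_1)/(k_1 L₀))]
= [1/(1.22−0.429)] ln[(1.22/0.429)(1 − 1.31×0.7910/(0.429×24.0))]
= (1/0.7910) ln[2.844 × 0.8994] = 1.264 × ln(2.558) = 1.264 × 0.9391 = 1.187 d.
D_c = (k_1/k_r) L₀ e^(−k_1 t_c) = (0.429/1.22) × 24.0 × e^(−0.429×1.187) = 0.3516 × 24.0 × 0.6009 = 5.071 mg/L.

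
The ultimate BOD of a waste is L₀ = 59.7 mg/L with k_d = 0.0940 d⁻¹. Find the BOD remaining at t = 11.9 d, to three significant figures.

L ≈ 19.5 mg/L

L_t = L₀ e^(−k_d t) = 59.7 × e^(−0.0940×11.9) = 59.7 × 0.3267 = 19.51 mg/L.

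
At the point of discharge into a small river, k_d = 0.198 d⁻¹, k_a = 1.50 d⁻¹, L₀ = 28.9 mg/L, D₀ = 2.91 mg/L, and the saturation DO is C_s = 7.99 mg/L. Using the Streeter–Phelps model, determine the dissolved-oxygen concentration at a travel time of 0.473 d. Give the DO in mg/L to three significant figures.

DO ≈ 4.72 mg/L

k_d L₀/(k_a−k_d) = 0.198×28.9/(1.50−0.198) = 5.722/1.302 = 4.395 mg/L.
e^(−k_d t) = e^(−0.198×0.4730) = 0.9106; e^(−k_a t) = e^(−1.50×0.4730) = 0.4919.
D = 4.395 × (0.9106 − 0.4919) + 2.91 × 0.4919 = 1.840 + 1.431 = 3.272 mg/L.
DO = C_s − D = 7.99 − 3.272 = 4.718 mg/L.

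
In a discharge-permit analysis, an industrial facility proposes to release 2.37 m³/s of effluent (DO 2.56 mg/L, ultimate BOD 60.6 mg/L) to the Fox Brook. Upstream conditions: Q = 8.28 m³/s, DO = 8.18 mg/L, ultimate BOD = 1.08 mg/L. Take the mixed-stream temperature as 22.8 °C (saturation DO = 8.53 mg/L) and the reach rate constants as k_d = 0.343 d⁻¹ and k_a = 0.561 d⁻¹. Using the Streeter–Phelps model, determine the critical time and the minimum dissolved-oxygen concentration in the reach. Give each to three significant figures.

Mixed DO = (8.28×8.18 + 2.37×2.56)/(8.28+2.37) = 73.80/10.65 = 6.929 mg/L.
Mixed L₀ = (8.28×1.08 + 2.37×60.6)/(10.65) = 152.6/10.65 = 14.33 mg/L.
Initial deficit D₀ = C_s − DO₀ = 8.53 − 6.929 = 1.601 mg/L.
t_c = (1/0.2180) ln[(0.561/0.343)(1 − 1.601×0.2180/(0.343×14.33))] = 4.587 × ln(1.519) = 1.919 d.
D_c = (0.343/0.561) × 14.33 × e^(−0.343×1.919) = 0.6114 × 14.33 × 0.5178 = 4.535 mg/L.
Minimum DO = 8.53 − 4.535 = 3.995 mg/L.

t_c ≈ 1.92 d; minimum DO ≈ 3.99 mg/L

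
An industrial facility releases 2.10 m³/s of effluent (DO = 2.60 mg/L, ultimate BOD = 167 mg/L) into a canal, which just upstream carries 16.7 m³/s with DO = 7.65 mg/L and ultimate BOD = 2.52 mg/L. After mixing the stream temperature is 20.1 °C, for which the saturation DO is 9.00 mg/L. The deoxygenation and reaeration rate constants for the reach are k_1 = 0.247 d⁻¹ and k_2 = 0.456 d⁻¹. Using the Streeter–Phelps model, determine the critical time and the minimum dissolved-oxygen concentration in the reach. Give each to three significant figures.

Mixed DO = (16.7×7.65 + 2.10×2.60)/(16.7+2.10) = 133.2/18.80 = 7.086 mg/L.
Mixed L₀ = (16.7×2.52 + 2.10×167)/(18.80) = 392.8/18.80 = 20.89 mg/L.
Initial deficit D₀ = C_s − DO₀ = 9.00 − 7.086 = 1.914 mg/L.
t_c = (1/0.2090) ln[(0.456/0.247)(1 − 1.914×0.2090/(0.247×20.89))] = 4.785 × ln(1.703) = 2.547 d.
D_c = (0.247/0.456) × 20.89 × e^(−0.247×2.547) = 0.5417 × 20.89 × 0.5330 = 6.032 mg/L.
Minimum DO = 9.00 − 6.032 = 2.968 mg/L.

t_c ≈ 2.55 d; minimum DO ≈ 2.97 mg/L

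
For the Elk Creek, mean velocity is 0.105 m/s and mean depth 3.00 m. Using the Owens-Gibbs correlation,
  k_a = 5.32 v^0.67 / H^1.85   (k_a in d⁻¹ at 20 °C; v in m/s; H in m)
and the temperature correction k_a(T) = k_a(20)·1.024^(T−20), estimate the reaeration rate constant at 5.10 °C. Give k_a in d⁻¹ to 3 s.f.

k_a(20) = 5.32 × 0.105^0.67 / 3.00^1.85 = 5.32 × 0.2209 / 7.633 = 0.1540 d⁻¹.
k_a(5.10) = 0.1540 × 1.024^(5.10−20) = 0.1540 × 0.7023 = 0.1081 d⁻¹.

k_a ≈ 0.108 d⁻¹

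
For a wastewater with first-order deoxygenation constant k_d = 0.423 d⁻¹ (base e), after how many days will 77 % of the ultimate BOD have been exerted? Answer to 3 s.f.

y/L₀ = 1 − e^(−k_d t) = 0.77 ⇒ e^(−k_d t) = 0.230
t = −ln(0.230) / 0.423 = 1.470 / 0.423 = 3.474 d.

t ≈ 3.47 d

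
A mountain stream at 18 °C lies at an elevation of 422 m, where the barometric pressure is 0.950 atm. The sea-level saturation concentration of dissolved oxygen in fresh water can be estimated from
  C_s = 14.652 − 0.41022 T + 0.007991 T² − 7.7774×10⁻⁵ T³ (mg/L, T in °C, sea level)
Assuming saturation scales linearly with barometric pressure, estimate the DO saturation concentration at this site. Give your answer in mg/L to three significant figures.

At sea level: C_s = 14.652 − 0.41022×18 + 0.007991×18² − 7.7774×10⁻⁵×18³ = 9.404 mg/L.
Pressure correction: C_s' = 9.404 × 0.950 = 8.933 mg/L.

C_s ≈ 8.93 mg/L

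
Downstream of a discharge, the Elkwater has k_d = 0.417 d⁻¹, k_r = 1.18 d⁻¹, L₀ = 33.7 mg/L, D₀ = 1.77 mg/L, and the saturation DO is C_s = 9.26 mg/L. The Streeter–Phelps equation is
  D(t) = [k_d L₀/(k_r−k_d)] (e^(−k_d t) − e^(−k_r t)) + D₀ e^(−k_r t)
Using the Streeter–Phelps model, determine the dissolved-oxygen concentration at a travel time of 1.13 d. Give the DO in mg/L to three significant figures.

DO ≈ 2.15 mg/L

k_d L₀/(k_r−k_d) = 0.417×33.7/(1.18−0.417) = 14.05/0.7630 = 18.42 mg/L.
e^(−k_d t) = e^(−0.417×1.130) = 0.6242; e^(−k_r t) = e^(−1.18×1.130) = 0.2636.
D = 18.42 × (0.6242 − 0.2636) + 1.77 × 0.2636 = 6.643 + 0.4665 = 7.109 mg/L.
DO = C_s − D = 9.26 − 7.109 = 2.151 mg/L.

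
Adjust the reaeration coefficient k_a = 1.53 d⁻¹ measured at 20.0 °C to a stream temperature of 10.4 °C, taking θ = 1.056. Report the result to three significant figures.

k_a(T₂) = k_a(T₁) · θ^(T₂−T₁) = 1.53 × 1.056^(10.4−20.0)
= 1.53 × 1.056^-9.60 = 1.53 × 0.5927 = 0.9068 d⁻¹.

k_a ≈ 0.907 d⁻¹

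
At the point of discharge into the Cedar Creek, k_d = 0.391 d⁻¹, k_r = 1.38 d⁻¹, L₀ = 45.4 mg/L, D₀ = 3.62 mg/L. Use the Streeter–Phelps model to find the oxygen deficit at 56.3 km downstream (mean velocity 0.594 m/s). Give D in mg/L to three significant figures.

D ≈ 8.54 mg/L

Travel time t = x/v = 56.3 km / (0.594 m/s) = 56300 m / 0.594 m/s = 94780 s = 1.097 d.
k_d L₀/(k_r−k_d) = 0.391×45.4/(1.38−0.391) = 17.75/0.9890 = 17.95 mg/L.
e^(−k_d t) = e^(−0.391×1.097) = 0.6512; e^(−k_r t) = e^(−1.38×1.097) = 0.2201.
D = 17.95 × (0.6512 − 0.2201) + 3.62 × 0.2201 = 7.739 + 0.7966 = 8.535 mg/L.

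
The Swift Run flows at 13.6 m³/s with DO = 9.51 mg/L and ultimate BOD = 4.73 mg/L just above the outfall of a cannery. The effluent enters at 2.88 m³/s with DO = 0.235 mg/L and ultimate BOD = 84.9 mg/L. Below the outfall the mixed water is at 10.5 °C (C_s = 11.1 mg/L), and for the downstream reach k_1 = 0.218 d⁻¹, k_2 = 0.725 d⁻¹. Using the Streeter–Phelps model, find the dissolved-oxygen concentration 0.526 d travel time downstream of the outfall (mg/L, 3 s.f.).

Mixed DO = (13.6×9.51 + 2.88×0.235)/(13.6+2.88) = 130.0/16.48 = 7.889 mg/L.
Mixed L₀ = (13.6×4.73 + 2.88×84.9)/(16.48) = 308.8/16.48 = 18.74 mg/L.
Initial deficit D₀ = C_s − DO₀ = 11.1 − 7.889 = 3.211 mg/L.
D(0.526) = [0.218×18.74/(0.725−0.218)](e^(−0.218×0.526) − e^(−0.725×0.526)) + 3.211 e^(−0.725×0.526)
= 8.058 × (0.8917 − 0.6829) + 3.211 × 0.6829 = 3.875 mg/L.
DO = 11.1 − 3.875 = 7.225 mg/L.

DO ≈ 7.23 mg/L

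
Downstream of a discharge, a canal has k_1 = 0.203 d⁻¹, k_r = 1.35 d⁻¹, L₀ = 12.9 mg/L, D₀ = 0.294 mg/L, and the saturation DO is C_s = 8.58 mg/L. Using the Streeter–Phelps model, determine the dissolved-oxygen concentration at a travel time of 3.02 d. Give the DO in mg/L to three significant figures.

DO ≈ 7.38 mg/L

k_1 L₀/(k_r−k_1) = 0.203×12.9/(1.35−0.203) = 2.619/1.147 = 2.283 mg/L.
e^(−k_1 t) = e^(−0.203×3.020) = 0.5417; e^(−k_r t) = e^(−1.35×3.020) = 0.01696.
D = 2.283 × (0.5417 − 0.01696) + 0.294 × 0.01696 = 1.198 + 0.004986 = 1.203 mg/L.
DO = C_s − D = 8.58 − 1.203 = 7.377 mg/L.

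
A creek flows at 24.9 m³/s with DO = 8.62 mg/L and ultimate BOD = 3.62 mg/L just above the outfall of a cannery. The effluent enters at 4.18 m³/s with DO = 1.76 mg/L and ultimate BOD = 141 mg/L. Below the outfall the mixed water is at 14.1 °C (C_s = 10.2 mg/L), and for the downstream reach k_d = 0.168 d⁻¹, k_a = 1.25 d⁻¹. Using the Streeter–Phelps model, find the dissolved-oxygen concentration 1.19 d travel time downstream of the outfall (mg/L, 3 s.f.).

Mixed DO = (24.9×8.62 + 4.18×1.76)/(24.9+4.18) = 222.0/29.08 = 7.634 mg/L.
Mixed L₀ = (24.9×3.62 + 4.18×141)/(29.08) = 679.5/29.08 = 23.37 mg/L.
Initial deficit D₀ = C_s − DO₀ = 10.2 − 7.634 = 2.566 mg/L.
D(1.19) = [0.168×23.37/(1.25−0.168)](e^(−0.168×1.19) − e^(−1.25×1.19)) + 2.566 e^(−1.25×1.19)
= 3.628 × (0.8188 − 0.2259) + 2.566 × 0.2259 = 2.731 mg/L.
DO = 10.2 − 2.731 = 7.469 mg/L.

DO ≈ 7.47 mg/L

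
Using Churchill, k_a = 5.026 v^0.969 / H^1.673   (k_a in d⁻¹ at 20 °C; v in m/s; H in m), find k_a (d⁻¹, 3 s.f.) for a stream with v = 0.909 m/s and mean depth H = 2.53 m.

k_a ≈ 0.970 d⁻¹

k_a = 5.026 × 0.909^0.969 / 2.53^1.673 = 5.026 × 0.9117 / 4.725 = 0.9697 d⁻¹.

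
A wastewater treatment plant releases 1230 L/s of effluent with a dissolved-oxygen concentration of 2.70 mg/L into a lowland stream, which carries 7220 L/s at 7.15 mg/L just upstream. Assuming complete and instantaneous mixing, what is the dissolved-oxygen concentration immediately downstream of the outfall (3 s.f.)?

6.50 mg/L

Flow-weighted mixing: C = (Q_r C_r + Q_w C_w)/(Q_r + Q_w)
= (7220×7.15 + 1230×2.70)/(7220 + 1230) = 54940/8450 = 6.502 mg/L.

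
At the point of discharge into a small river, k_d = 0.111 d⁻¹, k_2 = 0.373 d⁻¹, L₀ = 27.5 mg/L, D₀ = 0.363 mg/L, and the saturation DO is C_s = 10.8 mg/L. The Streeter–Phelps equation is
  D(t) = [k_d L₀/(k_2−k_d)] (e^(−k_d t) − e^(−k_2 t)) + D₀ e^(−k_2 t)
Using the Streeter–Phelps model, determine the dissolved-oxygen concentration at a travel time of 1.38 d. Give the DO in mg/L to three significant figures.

DO ≈ 7.55 mg/L

k_d L₀/(k_2−k_d) = 0.111×27.5/(0.373−0.111) = 3.053/0.2620 = 11.65 mg/L.
e^(−k_d t) = e^(−0.111×1.380) = 0.8580; e^(−k_2 t) = e^(−0.373×1.380) = 0.5977.
D = 11.65 × (0.8580 − 0.5977) + 0.363 × 0.5977 = 3.033 + 0.2169 = 3.250 mg/L.
DO = C_s − D = 10.8 − 3.250 = 7.550 mg/L.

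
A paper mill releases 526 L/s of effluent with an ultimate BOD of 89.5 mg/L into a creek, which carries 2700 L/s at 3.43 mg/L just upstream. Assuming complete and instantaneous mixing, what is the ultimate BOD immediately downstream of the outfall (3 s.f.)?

17.5 mg/L

Flow-weighted mixing: C = (Q_r C_r + Q_w C_w)/(Q_r + Q_w)
= (2700×3.43 + 526×89.5)/(2700 + 526) = 56340/3226 = 17.46 mg/L.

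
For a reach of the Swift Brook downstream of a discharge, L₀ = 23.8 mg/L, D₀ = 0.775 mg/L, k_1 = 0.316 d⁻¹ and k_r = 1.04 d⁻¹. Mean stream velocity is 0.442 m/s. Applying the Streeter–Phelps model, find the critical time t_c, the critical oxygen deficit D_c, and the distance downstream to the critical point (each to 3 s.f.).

t_c ≈ 1.54 d; D_c ≈ 4.45 mg/L; x_c ≈ 58.7 km

At the critical point dD/dt = 0, so k_1 L₀ e^(−k_1 t) = k_r D. Substituting D(t) from the Streeter–Phelps equation and solving for t gives
t_c = ln[(k_r/k_1)(1 − D₀(k_r−k_1)/(k_1 L₀))] / (k_r−k_1).
Here k_r−k_1 = 0.7240 d⁻¹ and 1 − D₀(k_r−k_1)/(k_1 L₀) = 1 − 0.775×0.7240/(0.316×23.8) = 0.9254, so
t_c = ln(3.291 × 0.9254) / 0.7240 = 1.114 / 0.7240 = 1.538 d.
L(t_c) = L₀ e^(−k_1 t_c) = 23.8 × 0.6150 = 14.64 mg/L, and at the critical point k_r D_c = k_1 L, so D_c = (0.316/1.04) × 14.64 = 4.448 mg/L.
x_c = v t_c = 0.442 m/s × 1.538 d × 86400 s/d = 58740 m ≈ 58.7 km.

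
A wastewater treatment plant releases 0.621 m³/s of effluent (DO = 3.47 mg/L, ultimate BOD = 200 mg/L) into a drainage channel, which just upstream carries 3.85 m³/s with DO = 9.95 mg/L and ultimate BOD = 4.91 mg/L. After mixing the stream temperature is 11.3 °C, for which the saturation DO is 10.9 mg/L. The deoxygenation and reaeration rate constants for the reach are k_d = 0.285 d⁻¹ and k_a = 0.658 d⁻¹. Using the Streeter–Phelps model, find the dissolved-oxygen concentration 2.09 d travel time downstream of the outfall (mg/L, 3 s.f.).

Mixed DO = (3.85×9.95 + 0.621×3.47)/(3.85+0.621) = 40.46/4.471 = 9.050 mg/L.
Mixed L₀ = (3.85×4.91 + 0.621×200)/(4.471) = 143.1/4.471 = 32.01 mg/L.
Initial deficit D₀ = C_s − DO₀ = 10.9 − 9.050 = 1.850 mg/L.
D(2.09) = [0.285×32.01/(0.658−0.285)](e^(−0.285×2.09) − e^(−0.658×2.09)) + 1.850 e^(−0.658×2.09)
= 24.46 × (0.5512 − 0.2528) + 1.850 × 0.2528 = 7.766 mg/L.
DO = 10.9 − 7.766 = 3.134 mg/L.

DO ≈ 3.13 mg/L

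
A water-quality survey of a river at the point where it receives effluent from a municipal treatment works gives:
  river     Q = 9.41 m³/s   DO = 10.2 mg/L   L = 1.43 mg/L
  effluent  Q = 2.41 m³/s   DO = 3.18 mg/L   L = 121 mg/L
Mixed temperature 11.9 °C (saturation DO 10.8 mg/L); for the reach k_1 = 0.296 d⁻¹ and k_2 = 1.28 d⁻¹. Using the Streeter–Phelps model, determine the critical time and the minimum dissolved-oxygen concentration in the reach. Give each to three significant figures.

t_c ≈ 1.18 d; minimum DO ≈ 6.59 mg/L

Mixed DO = (9.41×10.2 + 2.41×3.18)/(9.41+2.41) = 103.6/11.82 = 8.769 mg/L.
Mixed L₀ = (9.41×1.43 + 2.41×121)/(11.82) = 305.1/11.82 = 25.81 mg/L.
Initial deficit D₀ = C_s − DO₀ = 10.8 − 8.769 = 2.031 mg/L.
t_c = (1/0.9840) ln[(1.28/0.296)(1 − 2.031×0.9840/(0.296×25.81))] = 1.016 × ln(3.193) = 1.180 d.
D_c = (0.296/1.28) × 25.81 × e^(−0.296×1.180) = 0.2312 × 25.81 × 0.7052 = 4.209 mg/L.
Minimum DO = 10.8 − 4.209 = 6.591 mg/L.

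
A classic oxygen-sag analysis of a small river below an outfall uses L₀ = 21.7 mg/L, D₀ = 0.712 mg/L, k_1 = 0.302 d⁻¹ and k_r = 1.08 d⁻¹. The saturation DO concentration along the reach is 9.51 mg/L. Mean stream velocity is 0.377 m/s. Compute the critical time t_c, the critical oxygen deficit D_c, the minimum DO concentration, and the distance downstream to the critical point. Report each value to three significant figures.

At the critical point dD/dt = 0, so k_1 L₀ e^(−k_1 t) = k_r D. Substituting D(t) from the Streeter–Phelps equation and solving for t gives
t_c = ln[(k_r/k_1)(1 − D₀(k_r−k_1)/(k_1 L₀))] / (k_r−k_1).
Here k_r−k_1 = 0.7780 d⁻¹ and 1 − D₀(k_r−k_1)/(k_1 L₀) = 1 − 0.712×0.7780/(0.302×21.7) = 0.9155, so
t_c = ln(3.576 × 0.9155) / 0.7780 = 1.186 / 0.7780 = 1.524 d.
L(t_c) = L₀ e^(−k_1 t_c) = 21.7 × 0.6311 = 13.69 mg/L, and at the critical point k_r D_c = k_1 L, so D_c = (0.302/1.08) × 13.69 = 3.829 mg/L.
Minimum DO = C_s − D_c = 9.51 − 3.829 = 5.681 mg/L.
x_c = v t_c = 0.377 m/s × 1.524 d × 86400 s/d = 49650 m ≈ 49.7 km.

t_c ≈ 1.52 d; D_c ≈ 3.83 mg/L; min DO ≈ 5.68 mg/L; x_c ≈ 49.7 km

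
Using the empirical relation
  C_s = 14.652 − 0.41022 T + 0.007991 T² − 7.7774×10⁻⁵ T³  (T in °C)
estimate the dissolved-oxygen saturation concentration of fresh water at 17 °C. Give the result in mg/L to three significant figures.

C_s = 14.652 − 0.41022×17 + 0.007991×17² − 7.7774×10⁻⁵×17³ = 9.606 mg/L.

C_s ≈ 9.61 mg/L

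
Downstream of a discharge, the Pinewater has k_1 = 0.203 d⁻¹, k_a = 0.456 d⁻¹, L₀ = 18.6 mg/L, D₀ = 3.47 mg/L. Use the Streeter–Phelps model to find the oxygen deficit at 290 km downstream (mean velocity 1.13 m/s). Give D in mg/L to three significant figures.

D ≈ 5.21 mg/L

Travel time t = x/v = 290 km / (1.13 m/s) = 290000 m / 1.13 m/s = 256600 s = 2.970 d.
k_1 L₀/(k_a−k_1) = 0.203×18.6/(0.456−0.203) = 3.776/0.2530 = 14.92 mg/L.
e^(−k_1 t) = e^(−0.203×2.970) = 0.5472; e^(−k_a t) = e^(−0.456×2.970) = 0.2581.
D = 14.92 × (0.5472 − 0.2581) + 3.47 × 0.2581 = 4.315 + 0.8955 = 5.210 mg/L.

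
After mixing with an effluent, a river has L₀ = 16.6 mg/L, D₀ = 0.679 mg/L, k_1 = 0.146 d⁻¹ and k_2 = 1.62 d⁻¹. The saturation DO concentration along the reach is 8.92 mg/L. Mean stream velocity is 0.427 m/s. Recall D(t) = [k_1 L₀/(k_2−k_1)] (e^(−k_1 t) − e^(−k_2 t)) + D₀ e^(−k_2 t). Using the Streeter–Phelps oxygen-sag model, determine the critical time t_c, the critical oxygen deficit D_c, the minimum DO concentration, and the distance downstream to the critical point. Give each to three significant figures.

t_c ≈ 1.27 d; D_c ≈ 1.24 mg/L; min DO ≈ 7.68 mg/L; x_c ≈ 46.9 km

With k_2/k_1 = 11.10 and 1 − D₀(k_2−k_1)/(k_1 L₀) = 0.5870,
t_c = ln(11.10 × 0.5870) / (1.62 − 0.146) = ln(6.514) / 1.474 = 1.874/1.474 = 1.271 d.
L(t_c) = L₀ e^(−k_1 t_c) = 16.6 × 0.8306 = 13.79 mg/L, and at the critical point k_2 D_c = k_1 L, so D_c = (0.146/1.62) × 13.79 = 1.243 mg/L.
Minimum DO = C_s − D_c = 8.92 − 1.243 = 7.677 mg/L.
x_c = v t_c = 0.427 m/s × 1.271 d × 86400 s/d = 46900 m ≈ 46.9 km.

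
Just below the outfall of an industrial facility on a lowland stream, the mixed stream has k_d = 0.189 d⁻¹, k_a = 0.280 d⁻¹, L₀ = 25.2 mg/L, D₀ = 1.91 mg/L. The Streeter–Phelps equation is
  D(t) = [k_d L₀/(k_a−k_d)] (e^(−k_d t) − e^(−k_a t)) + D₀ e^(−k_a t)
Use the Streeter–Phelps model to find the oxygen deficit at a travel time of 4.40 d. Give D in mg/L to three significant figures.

D ≈ 8.08 mg/L

k_d L₀/(k_a−k_d) = 0.189×25.2/(0.280−0.189) = 4.763/0.09100 = 52.34 mg/L.
e^(−k_d t) = e^(−0.189×4.400) = 0.4354; e^(−k_a t) = e^(−0.280×4.400) = 0.2917.
D = 52.34 × (0.4354 − 0.2917) + 1.91 × 0.2917 = 7.518 + 0.5572 = 8.075 mg/L.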